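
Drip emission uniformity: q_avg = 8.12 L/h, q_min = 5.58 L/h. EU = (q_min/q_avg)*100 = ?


EU = (q_min/q_avg)*100 = (5.58/8.12)*100 = 68.7192%

68.7192 %


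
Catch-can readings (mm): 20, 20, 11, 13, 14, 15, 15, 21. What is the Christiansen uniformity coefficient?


mean = 16.125000 mm
MAD = 3.156250 mm
CU = (1 - 3.156250/16.125000)*100

80.4264 %


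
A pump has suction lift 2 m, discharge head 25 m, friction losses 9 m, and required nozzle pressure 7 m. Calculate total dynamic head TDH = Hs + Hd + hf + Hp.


TDH = Hs + Hd + hf + Hp = 2 + 25 + 9 + 7 = 43

43 m


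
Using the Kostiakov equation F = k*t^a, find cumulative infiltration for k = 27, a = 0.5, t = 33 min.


F = k * t^a = 27 * 33^0.5
F = 27 * 5.744563

155.1032 mm


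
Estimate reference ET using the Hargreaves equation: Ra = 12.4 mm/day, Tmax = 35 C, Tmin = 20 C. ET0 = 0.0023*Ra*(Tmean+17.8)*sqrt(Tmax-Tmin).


Tmean = (Tmax + Tmin)/2 = (35 + 20)/2 = 27.5
ET0 = 0.0023 * 12.4 * (27.5 + 17.8) * sqrt(35 - 20)
ET0 = 0.0023 * 12.4 * 45.3 * 3.872983

5.0037 mm/day


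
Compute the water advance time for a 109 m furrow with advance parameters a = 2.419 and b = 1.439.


t = (L/a)^(1/b)
t = (109/2.419)^(1/1.439)
t = 45.059942^(1/1.439)

14.1015 min


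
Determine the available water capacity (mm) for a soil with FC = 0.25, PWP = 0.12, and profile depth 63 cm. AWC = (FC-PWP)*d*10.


AWC = (FC - PWP) * d * 10
AWC = (0.25 - 0.12) * 63 * 10
AWC = 0.1300 * 63 * 10

81.9000 mm


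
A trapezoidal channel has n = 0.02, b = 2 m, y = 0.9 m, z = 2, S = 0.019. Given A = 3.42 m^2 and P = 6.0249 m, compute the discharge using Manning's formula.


R = A/P = 3.42/6.0249 = 0.567644
Q = (1/0.02) * 3.42 * 0.567644^(2/3) * 0.019^0.5

16.1593 m^3/s


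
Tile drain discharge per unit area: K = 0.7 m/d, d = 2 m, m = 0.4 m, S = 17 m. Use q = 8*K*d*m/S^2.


q = 8*K*d*m/S^2
q = 8*0.7*2*0.4/17^2
q = 4.4800 / 289

0.0155 m/d


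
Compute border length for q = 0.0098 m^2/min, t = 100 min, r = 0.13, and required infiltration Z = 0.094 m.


L = q*t/((1+r)*Z)
L = 0.0098*100/((1+0.13)*0.094)
L = 0.98/0.10622

9.2261 m


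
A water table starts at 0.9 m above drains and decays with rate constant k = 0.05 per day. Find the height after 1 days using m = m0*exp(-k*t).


m = m0 * exp(-k*t)
m = 0.9 * exp(-0.05 * 1)
m = 0.9 * exp(-0.0500)

0.8561 m


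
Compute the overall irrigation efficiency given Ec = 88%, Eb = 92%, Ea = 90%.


Ec = 0.88, Eb = 0.92, Ea = 0.9
E = 0.88 * 0.92 * 0.9 * 100 = 72.8640%

72.8640 %


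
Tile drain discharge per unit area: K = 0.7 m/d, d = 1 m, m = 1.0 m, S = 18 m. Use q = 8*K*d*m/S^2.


q = 8*K*d*m/S^2
q = 8*0.7*1*1.0/18^2
q = 5.6000 / 324

0.0173 m/d


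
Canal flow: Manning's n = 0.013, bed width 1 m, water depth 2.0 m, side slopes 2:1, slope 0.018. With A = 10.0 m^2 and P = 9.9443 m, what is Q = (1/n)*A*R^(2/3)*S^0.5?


R = A/P = 10.0/9.9443 = 1.005601
Q = (1/0.013) * 10.0 * 1.005601^(2/3) * 0.018^0.5

103.5881 m^3/s


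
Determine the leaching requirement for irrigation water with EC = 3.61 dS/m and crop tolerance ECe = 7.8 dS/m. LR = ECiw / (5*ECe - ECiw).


LR = ECiw / (5*ECe - ECiw)
LR = 3.61 / (5*7.8 - 3.61)
LR = 3.61 / 35.3900

0.1020


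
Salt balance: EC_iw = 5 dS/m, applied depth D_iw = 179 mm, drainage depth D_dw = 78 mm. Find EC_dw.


EC_dw = EC_iw * D_iw / D_dw
EC_dw = 5 * 179 / 78
EC_dw = 895 / 78

11.4744 dS/m


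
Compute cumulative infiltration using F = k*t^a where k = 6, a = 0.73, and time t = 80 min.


F = k * t^a = 6 * 80^0.73
F = 6 * 24.505056

147.0303 mm


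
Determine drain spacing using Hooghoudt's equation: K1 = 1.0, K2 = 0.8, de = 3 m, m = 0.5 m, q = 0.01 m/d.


S^2 = 8*K2*de*m/q + 4*K1*m^2/q
S^2 = 8*0.8*3*0.5/0.01 + 4*1.0*0.5^2/0.01
S = sqrt(1060.0000)

32.5576 m


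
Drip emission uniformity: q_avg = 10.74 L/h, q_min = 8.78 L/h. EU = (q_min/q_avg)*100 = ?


EU = (q_min/q_avg)*100 = (8.78/10.74)*100 = 81.7505%

81.7505 %


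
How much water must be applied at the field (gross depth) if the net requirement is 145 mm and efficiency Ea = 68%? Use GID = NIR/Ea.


Ea = 68% = 0.68
GID = NIR / Ea = 145 / 0.68 = 213.2353 mm

213.2353 mm


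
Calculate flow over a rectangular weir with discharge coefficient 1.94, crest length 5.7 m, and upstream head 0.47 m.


Q = C * L * H^(3/2) = 1.94 * 5.7 * 0.47^1.5 = 1.94 * 5.7 * 0.322216

3.5631 m^3/s


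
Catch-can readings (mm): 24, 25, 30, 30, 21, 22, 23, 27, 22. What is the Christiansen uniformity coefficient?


mean = 24.888889 mm
MAD = 2.765432 mm
CU = (1 - 2.765432/24.888889)*100

88.8889 %


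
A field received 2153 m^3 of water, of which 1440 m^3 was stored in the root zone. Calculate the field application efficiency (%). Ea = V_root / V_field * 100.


Ea = V_root / V_field * 100 = 1440 / 2153 * 100 = 66.8834%

66.8834 %


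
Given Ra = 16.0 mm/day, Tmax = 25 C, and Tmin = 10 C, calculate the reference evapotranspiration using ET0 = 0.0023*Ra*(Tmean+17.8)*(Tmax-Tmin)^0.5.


Tmean = (Tmax + Tmin)/2 = (25 + 10)/2 = 17.5
ET0 = 0.0023 * 16.0 * (17.5 + 17.8) * sqrt(25 - 10)
ET0 = 0.0023 * 16.0 * 35.3 * 3.872983

5.0312 mm/day


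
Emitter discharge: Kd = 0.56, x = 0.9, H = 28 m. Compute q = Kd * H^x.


q = Kd * H^x = 0.56 * 28^0.9 = 0.56 * 20.065142

11.2365 L/h


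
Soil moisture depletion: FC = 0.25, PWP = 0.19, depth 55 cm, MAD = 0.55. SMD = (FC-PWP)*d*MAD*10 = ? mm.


SMD = (FC - PWP) * d * MAD * 10
SMD = (0.25 - 0.19) * 55 * 0.55 * 10
SMD = 0.0600 * 55 * 0.55 * 10

18.1500 mm


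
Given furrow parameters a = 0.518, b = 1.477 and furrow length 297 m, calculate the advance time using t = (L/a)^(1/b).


t = (L/a)^(1/b)
t = (297/0.518)^(1/1.477)
t = 573.359073^(1/1.477)

73.7204 min


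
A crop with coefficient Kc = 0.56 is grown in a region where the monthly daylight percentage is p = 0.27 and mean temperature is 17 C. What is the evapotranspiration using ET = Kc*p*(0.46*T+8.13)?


ET = Kc * p * (0.46*T + 8.13)
ET = 0.56 * 0.27 * (0.46*17 + 8.13)
ET = 0.56 * 0.27 * 15.9500

2.4116 mm/day


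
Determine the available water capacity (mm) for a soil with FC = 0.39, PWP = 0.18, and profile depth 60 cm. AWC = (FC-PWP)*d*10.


AWC = (FC - PWP) * d * 10
AWC = (0.39 - 0.18) * 60 * 10
AWC = 0.2100 * 60 * 10

126.0000 mm


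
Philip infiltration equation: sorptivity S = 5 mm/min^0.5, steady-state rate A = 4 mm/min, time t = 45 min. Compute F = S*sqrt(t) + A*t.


F = S*sqrt(t) + A*t
F = 5*sqrt(45) + 4*45
F = 5*6.708204 + 180

213.5410 mm


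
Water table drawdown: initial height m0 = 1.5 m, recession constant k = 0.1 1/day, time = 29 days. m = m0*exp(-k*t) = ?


m = m0 * exp(-k*t)
m = 1.5 * exp(-0.1 * 29)
m = 1.5 * exp(-2.9000)

0.0825 m


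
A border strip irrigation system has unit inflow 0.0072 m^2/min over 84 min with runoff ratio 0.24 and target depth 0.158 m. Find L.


L = q*t/((1+r)*Z)
L = 0.0072*84/((1+0.24)*0.158)
L = 0.6048/0.19592

3.0870 m


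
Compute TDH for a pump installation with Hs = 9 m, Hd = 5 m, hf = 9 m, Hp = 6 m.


TDH = Hs + Hd + hf + Hp = 9 + 5 + 9 + 6 = 29

29 m


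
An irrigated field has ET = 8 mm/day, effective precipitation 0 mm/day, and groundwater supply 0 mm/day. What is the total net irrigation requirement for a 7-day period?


Daily deficit = ET - Pe - GW = 8 - 0 - 0 = 8 mm/day
NIR = 8 * 7 = 56 mm

56.0000 mm


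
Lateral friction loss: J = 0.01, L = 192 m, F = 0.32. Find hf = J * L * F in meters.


hf = J * L * F = 0.01 * 192 * 0.32 = 0.6144 m

0.6144 m


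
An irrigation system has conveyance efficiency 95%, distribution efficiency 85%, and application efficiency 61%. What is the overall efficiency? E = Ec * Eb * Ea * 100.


Ec = 0.95, Eb = 0.85, Ea = 0.61
E = 0.95 * 0.85 * 0.61 * 100 = 49.2575%

49.2575 %


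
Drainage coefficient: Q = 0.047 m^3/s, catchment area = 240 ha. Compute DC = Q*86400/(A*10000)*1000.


DC = Q * 86400 / (A * 10000) * 1000
DC = 0.047 * 86400 / (240 * 10000) * 1000
DC = 4060800.0000 / 2400000

1.6920 mm/day


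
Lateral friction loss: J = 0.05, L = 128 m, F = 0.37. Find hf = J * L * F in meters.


hf = J * L * F = 0.05 * 128 * 0.37 = 2.3680 m

2.3680 m


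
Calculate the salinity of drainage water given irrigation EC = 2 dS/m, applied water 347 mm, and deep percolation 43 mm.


EC_dw = EC_iw * D_iw / D_dw
EC_dw = 2 * 347 / 43
EC_dw = 694 / 43

16.1395 dS/m


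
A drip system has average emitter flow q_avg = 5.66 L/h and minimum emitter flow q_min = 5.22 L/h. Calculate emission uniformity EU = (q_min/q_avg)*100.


EU = (q_min/q_avg)*100 = (5.22/5.66)*100 = 92.2261%

92.2261 %


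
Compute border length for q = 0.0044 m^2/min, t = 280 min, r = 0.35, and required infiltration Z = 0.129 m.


L = q*t/((1+r)*Z)
L = 0.0044*280/((1+0.35)*0.129)
L = 1.232/0.17415

7.0744 m


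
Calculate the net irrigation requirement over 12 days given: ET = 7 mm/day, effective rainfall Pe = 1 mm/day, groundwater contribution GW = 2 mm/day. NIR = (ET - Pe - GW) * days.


Daily deficit = ET - Pe - GW = 7 - 1 - 2 = 4 mm/day
NIR = 4 * 12 = 48 mm

48.0000 mm


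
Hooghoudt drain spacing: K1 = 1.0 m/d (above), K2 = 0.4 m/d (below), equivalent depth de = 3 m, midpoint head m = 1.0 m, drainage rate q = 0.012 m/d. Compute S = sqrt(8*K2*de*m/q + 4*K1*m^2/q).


S^2 = 8*K2*de*m/q + 4*K1*m^2/q
S^2 = 8*0.4*3*1.0/0.012 + 4*1.0*1.0^2/0.012
S = sqrt(1133.3333)

33.6650 m


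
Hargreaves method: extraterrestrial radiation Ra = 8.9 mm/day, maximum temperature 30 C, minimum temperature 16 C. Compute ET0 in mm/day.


Tmean = (Tmax + Tmin)/2 = (30 + 16)/2 = 23.0
ET0 = 0.0023 * 8.9 * (23.0 + 17.8) * sqrt(30 - 16)
ET0 = 0.0023 * 8.9 * 40.8 * 3.741657

3.1249 mm/day


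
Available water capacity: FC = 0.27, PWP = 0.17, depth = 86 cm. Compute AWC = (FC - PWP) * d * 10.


AWC = (FC - PWP) * d * 10
AWC = (0.27 - 0.17) * 86 * 10
AWC = 0.1000 * 86 * 10

86.0000 mm


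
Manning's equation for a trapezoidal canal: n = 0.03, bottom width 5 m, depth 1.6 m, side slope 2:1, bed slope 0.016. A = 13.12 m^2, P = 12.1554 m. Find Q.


R = A/P = 13.12/12.1554 = 1.079356
Q = (1/0.03) * 13.12 * 1.079356^(2/3) * 0.016^0.5

58.2080 m^3/s


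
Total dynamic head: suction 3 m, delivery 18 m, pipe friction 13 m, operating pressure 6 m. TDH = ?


TDH = Hs + Hd + hf + Hp = 3 + 18 + 13 + 6 = 40

40 m


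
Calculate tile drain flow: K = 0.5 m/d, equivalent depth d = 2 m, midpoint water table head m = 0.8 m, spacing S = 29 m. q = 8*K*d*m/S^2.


q = 8*K*d*m/S^2
q = 8*0.5*2*0.8/29^2
q = 6.4000 / 841

0.0076 m/d


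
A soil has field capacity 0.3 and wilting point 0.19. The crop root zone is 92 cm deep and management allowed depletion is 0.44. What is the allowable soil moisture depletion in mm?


SMD = (FC - PWP) * d * MAD * 10
SMD = (0.3 - 0.19) * 92 * 0.44 * 10
SMD = 0.1100 * 92 * 0.44 * 10

44.5280 mm


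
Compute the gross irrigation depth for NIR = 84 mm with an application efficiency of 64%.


Ea = 64% = 0.64
GID = NIR / Ea = 84 / 0.64 = 131.2500 mm

131.2500 mm


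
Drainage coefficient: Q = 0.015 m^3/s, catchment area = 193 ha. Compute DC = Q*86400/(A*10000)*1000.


DC = Q * 86400 / (A * 10000) * 1000
DC = 0.015 * 86400 / (193 * 10000) * 1000
DC = 1296000.0000 / 1930000

0.6715 mm/day


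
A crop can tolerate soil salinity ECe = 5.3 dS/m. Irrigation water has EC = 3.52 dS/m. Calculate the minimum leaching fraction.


LR = ECiw / (5*ECe - ECiw)
LR = 3.52 / (5*5.3 - 3.52)
LR = 3.52 / 22.9800

0.1532


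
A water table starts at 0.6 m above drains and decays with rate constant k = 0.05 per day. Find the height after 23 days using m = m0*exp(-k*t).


m = m0 * exp(-k*t)
m = 0.6 * exp(-0.05 * 23)
m = 0.6 * exp(-1.1500)

0.1900 m


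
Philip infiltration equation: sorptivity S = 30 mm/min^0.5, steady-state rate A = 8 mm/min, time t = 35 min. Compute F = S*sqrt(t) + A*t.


F = S*sqrt(t) + A*t
F = 30*sqrt(35) + 8*35
F = 30*5.916080 + 280

457.4824 mm


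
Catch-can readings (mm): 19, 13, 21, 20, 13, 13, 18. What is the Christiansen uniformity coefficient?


mean = 16.714286 mm
MAD = 3.183673 mm
CU = (1 - 3.183673/16.714286)*100

80.9524 %


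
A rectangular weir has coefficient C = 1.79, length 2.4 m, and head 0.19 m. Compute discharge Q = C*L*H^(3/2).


Q = C * L * H^(3/2) = 1.79 * 2.4 * 0.19^1.5 = 1.79 * 2.4 * 0.082819

0.3558 m^3/s


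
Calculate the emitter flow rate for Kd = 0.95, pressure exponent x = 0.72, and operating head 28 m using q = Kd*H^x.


q = Kd * H^x = 0.95 * 28^0.72 = 0.95 * 11.014221

10.4635 L/h


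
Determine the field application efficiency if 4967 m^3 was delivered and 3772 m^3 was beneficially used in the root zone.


Ea = V_root / V_field * 100 = 3772 / 4967 * 100 = 75.9412%

75.9412 %


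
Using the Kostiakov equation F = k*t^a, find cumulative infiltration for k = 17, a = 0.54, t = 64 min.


F = k * t^a = 17 * 64^0.54
F = 17 * 9.447941

160.6150 mm


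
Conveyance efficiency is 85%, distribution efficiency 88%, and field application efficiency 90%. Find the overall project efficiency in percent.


Ec = 0.85, Eb = 0.88, Ea = 0.9
E = 0.85 * 0.88 * 0.9 * 100 = 67.3200%

67.3200 %


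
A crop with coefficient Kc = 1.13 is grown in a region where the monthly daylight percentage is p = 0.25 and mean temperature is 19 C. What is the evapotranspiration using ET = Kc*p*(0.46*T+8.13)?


ET = Kc * p * (0.46*T + 8.13)
ET = 1.13 * 0.25 * (0.46*19 + 8.13)
ET = 1.13 * 0.25 * 16.8700

4.7658 mm/day


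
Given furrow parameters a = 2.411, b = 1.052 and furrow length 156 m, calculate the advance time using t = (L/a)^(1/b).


t = (L/a)^(1/b)
t = (156/2.411)^(1/1.052)
t = 64.703443^(1/1.052)

52.6519 min


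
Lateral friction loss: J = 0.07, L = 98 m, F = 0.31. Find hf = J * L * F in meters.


hf = J * L * F = 0.07 * 98 * 0.31 = 2.1266 m

2.1266 m


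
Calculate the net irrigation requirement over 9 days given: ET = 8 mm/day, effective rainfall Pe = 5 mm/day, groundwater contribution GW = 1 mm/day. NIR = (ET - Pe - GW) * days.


Daily deficit = ET - Pe - GW = 8 - 5 - 1 = 2 mm/day
NIR = 2 * 9 = 18 mm

18.0000 mm


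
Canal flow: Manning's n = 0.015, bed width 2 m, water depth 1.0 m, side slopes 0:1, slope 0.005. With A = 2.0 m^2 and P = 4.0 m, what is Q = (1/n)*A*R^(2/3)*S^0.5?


R = A/P = 2.0/4.0 = 0.500000
Q = (1/0.015) * 2.0 * 0.500000^(2/3) * 0.005^0.5

5.9393 m^3/s


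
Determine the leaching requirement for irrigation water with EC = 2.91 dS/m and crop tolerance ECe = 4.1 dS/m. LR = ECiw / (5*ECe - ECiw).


LR = ECiw / (5*ECe - ECiw)
LR = 2.91 / (5*4.1 - 2.91)
LR = 2.91 / 17.5900

0.1654


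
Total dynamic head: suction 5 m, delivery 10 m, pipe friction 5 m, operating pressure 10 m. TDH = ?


TDH = Hs + Hd + hf + Hp = 5 + 10 + 5 + 10 = 30

30 m


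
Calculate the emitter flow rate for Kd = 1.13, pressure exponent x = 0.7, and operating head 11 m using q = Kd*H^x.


q = Kd * H^x = 1.13 * 11^0.7 = 1.13 * 5.357657

6.0542 L/h


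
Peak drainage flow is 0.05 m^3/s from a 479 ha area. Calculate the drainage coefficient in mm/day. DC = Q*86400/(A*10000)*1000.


DC = Q * 86400 / (A * 10000) * 1000
DC = 0.05 * 86400 / (479 * 10000) * 1000
DC = 4320000.0000 / 4790000

0.9019 mm/day


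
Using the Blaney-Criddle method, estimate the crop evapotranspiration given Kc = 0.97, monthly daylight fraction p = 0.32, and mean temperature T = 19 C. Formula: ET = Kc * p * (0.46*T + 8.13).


ET = Kc * p * (0.46*T + 8.13)
ET = 0.97 * 0.32 * (0.46*19 + 8.13)
ET = 0.97 * 0.32 * 16.8700

5.2364 mm/day


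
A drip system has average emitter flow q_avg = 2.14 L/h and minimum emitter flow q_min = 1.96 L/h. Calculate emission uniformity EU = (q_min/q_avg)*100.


EU = (q_min/q_avg)*100 = (1.96/2.14)*100 = 91.5888%

91.5888 %


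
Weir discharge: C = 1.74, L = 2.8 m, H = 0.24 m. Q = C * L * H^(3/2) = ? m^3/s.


Q = C * L * H^(3/2) = 1.74 * 2.8 * 0.24^1.5 = 1.74 * 2.8 * 0.117576

0.5728 m^3/s


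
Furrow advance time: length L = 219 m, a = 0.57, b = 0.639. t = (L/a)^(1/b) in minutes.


t = (L/a)^(1/b)
t = (219/0.57)^(1/0.639)
t = 384.210526^(1/0.639)

11084.3269 min


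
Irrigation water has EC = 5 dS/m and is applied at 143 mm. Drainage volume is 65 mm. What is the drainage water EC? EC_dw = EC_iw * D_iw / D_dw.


EC_dw = EC_iw * D_iw / D_dw
EC_dw = 5 * 143 / 65
EC_dw = 715 / 65

11.0000 dS/m


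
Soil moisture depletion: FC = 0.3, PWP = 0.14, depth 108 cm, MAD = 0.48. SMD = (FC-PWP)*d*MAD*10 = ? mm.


SMD = (FC - PWP) * d * MAD * 10
SMD = (0.3 - 0.14) * 108 * 0.48 * 10
SMD = 0.1600 * 108 * 0.48 * 10

82.9440 mm


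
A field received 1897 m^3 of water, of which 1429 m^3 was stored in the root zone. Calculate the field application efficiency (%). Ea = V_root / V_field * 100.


Ea = V_root / V_field * 100 = 1429 / 1897 * 100 = 75.3295%

75.3295 %


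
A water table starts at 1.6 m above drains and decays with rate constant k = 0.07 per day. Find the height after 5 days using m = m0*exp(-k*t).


m = m0 * exp(-k*t)
m = 1.6 * exp(-0.07 * 5)
m = 1.6 * exp(-0.3500)

1.1275 m


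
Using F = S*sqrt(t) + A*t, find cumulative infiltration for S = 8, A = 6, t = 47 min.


F = S*sqrt(t) + A*t
F = 8*sqrt(47) + 6*47
F = 8*6.855655 + 282

336.8452 mm


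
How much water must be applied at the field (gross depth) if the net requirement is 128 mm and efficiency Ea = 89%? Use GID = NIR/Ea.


Ea = 89% = 0.89
GID = NIR / Ea = 128 / 0.89 = 143.8202 mm

143.8202 mm


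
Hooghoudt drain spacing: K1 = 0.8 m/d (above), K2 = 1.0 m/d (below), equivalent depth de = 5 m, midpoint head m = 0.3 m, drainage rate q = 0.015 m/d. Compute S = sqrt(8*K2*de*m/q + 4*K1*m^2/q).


S^2 = 8*K2*de*m/q + 4*K1*m^2/q
S^2 = 8*1.0*5*0.3/0.015 + 4*0.8*0.3^2/0.015
S = sqrt(819.2000)

28.6217 m


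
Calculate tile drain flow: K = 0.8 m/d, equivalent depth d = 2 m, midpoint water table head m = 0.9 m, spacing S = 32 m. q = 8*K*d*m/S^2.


q = 8*K*d*m/S^2
q = 8*0.8*2*0.9/32^2
q = 11.5200 / 1024

0.0113 m/d


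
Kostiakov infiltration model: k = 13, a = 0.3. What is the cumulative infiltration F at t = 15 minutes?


F = k * t^a = 13 * 15^0.3
F = 13 * 2.253343

29.2935 mm


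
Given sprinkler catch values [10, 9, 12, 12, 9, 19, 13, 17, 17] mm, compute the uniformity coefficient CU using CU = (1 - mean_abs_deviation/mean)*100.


mean = 13.111111 mm
MAD = 3.037037 mm
CU = (1 - 3.037037/13.111111)*100

76.8362 %


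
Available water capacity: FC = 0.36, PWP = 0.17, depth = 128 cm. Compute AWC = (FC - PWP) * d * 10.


AWC = (FC - PWP) * d * 10
AWC = (0.36 - 0.17) * 128 * 10
AWC = 0.1900 * 128 * 10

243.2000 mm


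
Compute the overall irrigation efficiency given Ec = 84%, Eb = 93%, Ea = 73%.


Ec = 0.84, Eb = 0.93, Ea = 0.73
E = 0.84 * 0.93 * 0.73 * 100 = 57.0276%

57.0276 %


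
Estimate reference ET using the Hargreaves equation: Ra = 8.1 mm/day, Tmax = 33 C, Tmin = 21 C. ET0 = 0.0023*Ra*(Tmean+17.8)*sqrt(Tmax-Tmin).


Tmean = (Tmax + Tmin)/2 = (33 + 21)/2 = 27.0
ET0 = 0.0023 * 8.1 * (27.0 + 17.8) * sqrt(33 - 21)
ET0 = 0.0023 * 8.1 * 44.8 * 3.464102

2.8912 mm/day


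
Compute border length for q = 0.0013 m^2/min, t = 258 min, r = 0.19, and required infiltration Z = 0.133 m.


L = q*t/((1+r)*Z)
L = 0.0013*258/((1+0.19)*0.133)
L = 0.3354/0.15827

2.1192 m


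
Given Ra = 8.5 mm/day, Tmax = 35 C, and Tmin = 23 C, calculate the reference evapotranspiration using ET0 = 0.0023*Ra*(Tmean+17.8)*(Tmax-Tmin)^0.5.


Tmean = (Tmax + Tmin)/2 = (35 + 23)/2 = 29.0
ET0 = 0.0023 * 8.5 * (29.0 + 17.8) * sqrt(35 - 23)
ET0 = 0.0023 * 8.5 * 46.8 * 3.464102

3.1694 mm/day


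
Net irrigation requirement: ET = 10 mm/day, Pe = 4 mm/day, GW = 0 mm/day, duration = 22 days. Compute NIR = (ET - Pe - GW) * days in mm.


Daily deficit = ET - Pe - GW = 10 - 4 - 0 = 6 mm/day
NIR = 6 * 22 = 132 mm

132.0000 mm


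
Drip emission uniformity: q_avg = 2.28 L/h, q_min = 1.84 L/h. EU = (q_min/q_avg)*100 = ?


EU = (q_min/q_avg)*100 = (1.84/2.28)*100 = 80.7018%

80.7018 %


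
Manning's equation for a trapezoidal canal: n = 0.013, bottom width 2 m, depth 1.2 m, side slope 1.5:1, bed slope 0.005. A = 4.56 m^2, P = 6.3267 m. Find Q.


R = A/P = 4.56/6.3267 = 0.720755
Q = (1/0.013) * 4.56 * 0.720755^(2/3) * 0.005^0.5

19.9388 m^3/s


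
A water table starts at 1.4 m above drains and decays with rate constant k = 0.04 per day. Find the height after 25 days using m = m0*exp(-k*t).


m = m0 * exp(-k*t)
m = 1.4 * exp(-0.04 * 25)
m = 1.4 * exp(-1.0000)

0.5150 m


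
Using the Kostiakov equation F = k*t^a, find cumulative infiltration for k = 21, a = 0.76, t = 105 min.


F = k * t^a = 21 * 105^0.76
F = 21 * 34.364012

721.6443 mm


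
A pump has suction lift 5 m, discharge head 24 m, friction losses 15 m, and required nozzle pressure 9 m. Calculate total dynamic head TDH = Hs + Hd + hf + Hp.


TDH = Hs + Hd + hf + Hp = 5 + 24 + 15 + 9 = 53

53 m


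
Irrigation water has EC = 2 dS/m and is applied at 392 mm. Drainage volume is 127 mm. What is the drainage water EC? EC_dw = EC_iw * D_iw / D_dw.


EC_dw = EC_iw * D_iw / D_dw
EC_dw = 2 * 392 / 127
EC_dw = 784 / 127

6.1732 dS/m


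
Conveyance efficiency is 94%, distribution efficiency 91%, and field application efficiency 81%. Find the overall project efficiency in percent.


Ec = 0.94, Eb = 0.91, Ea = 0.81
E = 0.94 * 0.91 * 0.81 * 100 = 69.2874%

69.2874 %


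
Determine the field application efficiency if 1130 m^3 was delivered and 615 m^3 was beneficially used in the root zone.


Ea = V_root / V_field * 100 = 615 / 1130 * 100 = 54.4248%

54.4248 %


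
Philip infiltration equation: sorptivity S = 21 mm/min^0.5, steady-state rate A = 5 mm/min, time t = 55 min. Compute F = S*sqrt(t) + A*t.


F = S*sqrt(t) + A*t
F = 21*sqrt(55) + 5*55
F = 21*7.416198 + 275

430.7402 mm


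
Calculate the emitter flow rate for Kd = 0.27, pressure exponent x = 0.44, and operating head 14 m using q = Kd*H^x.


q = Kd * H^x = 0.27 * 14^0.44 = 0.27 * 3.193716

0.8623 L/h


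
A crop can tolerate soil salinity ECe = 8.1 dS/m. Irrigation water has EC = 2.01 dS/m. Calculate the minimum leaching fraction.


LR = ECiw / (5*ECe - ECiw)
LR = 2.01 / (5*8.1 - 2.01)
LR = 2.01 / 38.4900

0.0522


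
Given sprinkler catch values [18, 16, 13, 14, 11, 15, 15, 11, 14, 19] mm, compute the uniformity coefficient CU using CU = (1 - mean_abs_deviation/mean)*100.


mean = 14.600000 mm
MAD = 2.000000 mm
CU = (1 - 2.000000/14.600000)*100

86.3014 %


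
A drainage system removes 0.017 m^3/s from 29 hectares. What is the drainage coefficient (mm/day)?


DC = Q * 86400 / (A * 10000) * 1000
DC = 0.017 * 86400 / (29 * 10000) * 1000
DC = 1468800.0000 / 290000

5.0648 mm/day


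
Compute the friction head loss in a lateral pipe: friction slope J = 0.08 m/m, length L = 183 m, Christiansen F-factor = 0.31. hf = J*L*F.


hf = J * L * F = 0.08 * 183 * 0.31 = 4.5384 m

4.5384 m


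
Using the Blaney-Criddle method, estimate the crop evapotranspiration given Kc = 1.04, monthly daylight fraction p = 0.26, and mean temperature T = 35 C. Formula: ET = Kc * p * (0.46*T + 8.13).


ET = Kc * p * (0.46*T + 8.13)
ET = 1.04 * 0.26 * (0.46*35 + 8.13)
ET = 1.04 * 0.26 * 24.2300

6.5518 mm/day


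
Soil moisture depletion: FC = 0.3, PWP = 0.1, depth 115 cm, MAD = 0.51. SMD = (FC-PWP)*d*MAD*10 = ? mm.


SMD = (FC - PWP) * d * MAD * 10
SMD = (0.3 - 0.1) * 115 * 0.51 * 10
SMD = 0.2000 * 115 * 0.51 * 10

117.3000 mm


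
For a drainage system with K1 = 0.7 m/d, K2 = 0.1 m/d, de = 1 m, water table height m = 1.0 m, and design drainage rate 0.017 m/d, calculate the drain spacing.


S^2 = 8*K2*de*m/q + 4*K1*m^2/q
S^2 = 8*0.1*1*1.0/0.017 + 4*0.7*1.0^2/0.017
S = sqrt(211.7647)

14.5521 m


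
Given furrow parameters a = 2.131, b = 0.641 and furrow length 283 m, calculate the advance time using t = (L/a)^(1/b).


t = (L/a)^(1/b)
t = (283/2.131)^(1/0.641)
t = 132.801502^(1/0.641)

2052.7173 min


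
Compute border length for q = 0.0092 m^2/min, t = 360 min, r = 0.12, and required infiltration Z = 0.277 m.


L = q*t/((1+r)*Z)
L = 0.0092*360/((1+0.12)*0.277)
L = 3.312/0.31024

10.6756 m


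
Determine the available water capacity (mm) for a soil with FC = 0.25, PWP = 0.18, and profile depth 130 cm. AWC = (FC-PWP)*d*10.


AWC = (FC - PWP) * d * 10
AWC = (0.25 - 0.18) * 130 * 10
AWC = 0.0700 * 130 * 10

91.0000 mm


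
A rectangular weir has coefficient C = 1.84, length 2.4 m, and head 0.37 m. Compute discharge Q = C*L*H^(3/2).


Q = C * L * H^(3/2) = 1.84 * 2.4 * 0.37^1.5 = 1.84 * 2.4 * 0.225062

0.9939 m^3/s


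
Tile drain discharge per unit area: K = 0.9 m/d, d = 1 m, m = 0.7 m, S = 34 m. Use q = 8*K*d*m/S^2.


q = 8*K*d*m/S^2
q = 8*0.9*1*0.7/34^2
q = 5.0400 / 1156

0.0044 m/d


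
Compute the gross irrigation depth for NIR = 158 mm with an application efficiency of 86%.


Ea = 86% = 0.86
GID = NIR / Ea = 158 / 0.86 = 183.7209 mm

183.7209 mm


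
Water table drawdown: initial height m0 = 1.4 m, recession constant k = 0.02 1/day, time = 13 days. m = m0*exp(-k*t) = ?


m = m0 * exp(-k*t)
m = 1.4 * exp(-0.02 * 13)
m = 1.4 * exp(-0.2600)

1.0795 m


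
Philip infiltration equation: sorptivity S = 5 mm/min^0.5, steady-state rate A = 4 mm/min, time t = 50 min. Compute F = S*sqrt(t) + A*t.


F = S*sqrt(t) + A*t
F = 5*sqrt(50) + 4*50
F = 5*7.071068 + 200

235.3553 mm


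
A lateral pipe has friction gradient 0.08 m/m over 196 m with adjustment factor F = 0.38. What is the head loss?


hf = J * L * F = 0.08 * 196 * 0.38 = 5.9584 m

5.9584 m


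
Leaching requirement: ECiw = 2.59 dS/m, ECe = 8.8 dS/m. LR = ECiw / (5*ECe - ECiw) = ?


LR = ECiw / (5*ECe - ECiw)
LR = 2.59 / (5*8.8 - 2.59)
LR = 2.59 / 41.4100

0.0625


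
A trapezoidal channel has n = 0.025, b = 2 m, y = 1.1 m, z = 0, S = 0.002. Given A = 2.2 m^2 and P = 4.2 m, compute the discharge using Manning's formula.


R = A/P = 2.2/4.2 = 0.523810
Q = (1/0.025) * 2.2 * 0.523810^(2/3) * 0.002^0.5

2.5573 m^3/s


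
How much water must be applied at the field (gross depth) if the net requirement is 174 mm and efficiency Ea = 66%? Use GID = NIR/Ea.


Ea = 66% = 0.66
GID = NIR / Ea = 174 / 0.66 = 263.6364 mm

263.6364 mm


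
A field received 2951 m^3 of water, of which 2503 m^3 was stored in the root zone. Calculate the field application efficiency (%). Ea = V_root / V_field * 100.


Ea = V_root / V_field * 100 = 2503 / 2951 * 100 = 84.8187%

84.8187 %


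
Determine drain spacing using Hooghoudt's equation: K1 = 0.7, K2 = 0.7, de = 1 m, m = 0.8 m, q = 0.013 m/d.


S^2 = 8*K2*de*m/q + 4*K1*m^2/q
S^2 = 8*0.7*1*0.8/0.013 + 4*0.7*0.8^2/0.013
S = sqrt(482.4615)

21.9650 m


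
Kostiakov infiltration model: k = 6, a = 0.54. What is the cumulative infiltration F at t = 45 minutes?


F = k * t^a = 6 * 45^0.54
F = 6 * 7.811506

46.8690 mm


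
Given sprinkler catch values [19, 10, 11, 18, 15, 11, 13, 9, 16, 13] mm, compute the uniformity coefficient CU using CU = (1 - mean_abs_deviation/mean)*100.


mean = 13.500000 mm
MAD = 2.800000 mm
CU = (1 - 2.800000/13.500000)*100

79.2593 %


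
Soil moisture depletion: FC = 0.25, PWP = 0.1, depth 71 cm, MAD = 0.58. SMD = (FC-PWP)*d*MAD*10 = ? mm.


SMD = (FC - PWP) * d * MAD * 10
SMD = (0.25 - 0.1) * 71 * 0.58 * 10
SMD = 0.1500 * 71 * 0.58 * 10

61.7700 mm


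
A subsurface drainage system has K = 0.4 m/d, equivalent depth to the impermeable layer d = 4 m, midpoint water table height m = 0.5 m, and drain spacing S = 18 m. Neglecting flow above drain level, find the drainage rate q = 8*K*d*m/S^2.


q = 8*K*d*m/S^2
q = 8*0.4*4*0.5/18^2
q = 6.4000 / 324

0.0198 m/d


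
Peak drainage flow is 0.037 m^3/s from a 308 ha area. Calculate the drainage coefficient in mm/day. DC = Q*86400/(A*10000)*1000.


DC = Q * 86400 / (A * 10000) * 1000
DC = 0.037 * 86400 / (308 * 10000) * 1000
DC = 3196800.0000 / 3080000

1.0379 mm/day


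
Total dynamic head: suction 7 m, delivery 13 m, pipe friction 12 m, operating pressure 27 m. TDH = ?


TDH = Hs + Hd + hf + Hp = 7 + 13 + 12 + 27 = 59

59 m


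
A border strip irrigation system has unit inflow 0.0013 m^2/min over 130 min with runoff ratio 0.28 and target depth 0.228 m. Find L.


L = q*t/((1+r)*Z)
L = 0.0013*130/((1+0.28)*0.228)
L = 0.169/0.29184

0.5791 m


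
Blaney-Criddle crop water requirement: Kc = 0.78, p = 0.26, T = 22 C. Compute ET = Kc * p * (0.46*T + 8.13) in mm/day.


ET = Kc * p * (0.46*T + 8.13)
ET = 0.78 * 0.26 * (0.46*22 + 8.13)
ET = 0.78 * 0.26 * 18.2500

3.7011 mm/day


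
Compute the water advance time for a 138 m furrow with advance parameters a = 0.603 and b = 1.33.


t = (L/a)^(1/b)
t = (138/0.603)^(1/1.33)
t = 228.855721^(1/1.33)

59.4438 min


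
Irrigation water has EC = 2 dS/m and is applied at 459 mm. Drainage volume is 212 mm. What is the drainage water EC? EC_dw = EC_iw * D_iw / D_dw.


EC_dw = EC_iw * D_iw / D_dw
EC_dw = 2 * 459 / 212
EC_dw = 918 / 212

4.3302 dS/m


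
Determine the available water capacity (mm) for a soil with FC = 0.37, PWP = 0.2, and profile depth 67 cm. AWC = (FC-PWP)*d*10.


AWC = (FC - PWP) * d * 10
AWC = (0.37 - 0.2) * 67 * 10
AWC = 0.1700 * 67 * 10

113.9000 mm


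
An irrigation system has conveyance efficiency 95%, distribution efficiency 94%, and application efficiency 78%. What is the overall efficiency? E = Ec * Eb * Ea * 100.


Ec = 0.95, Eb = 0.94, Ea = 0.78
E = 0.95 * 0.94 * 0.78 * 100 = 69.6540%

69.6540 %


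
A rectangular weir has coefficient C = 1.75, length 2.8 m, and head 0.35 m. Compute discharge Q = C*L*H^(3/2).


Q = C * L * H^(3/2) = 1.75 * 2.8 * 0.35^1.5 = 1.75 * 2.8 * 0.207063

1.0146 m^3/s


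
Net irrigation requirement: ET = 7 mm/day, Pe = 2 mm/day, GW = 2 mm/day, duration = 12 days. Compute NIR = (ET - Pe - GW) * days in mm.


Daily deficit = ET - Pe - GW = 7 - 2 - 2 = 3 mm/day
NIR = 3 * 12 = 36 mm

36.0000 mm


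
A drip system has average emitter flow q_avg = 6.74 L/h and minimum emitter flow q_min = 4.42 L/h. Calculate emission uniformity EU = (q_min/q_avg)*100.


EU = (q_min/q_avg)*100 = (4.42/6.74)*100 = 65.5786%

65.5786 %


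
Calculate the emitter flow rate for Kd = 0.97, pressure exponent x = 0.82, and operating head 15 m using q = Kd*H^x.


q = Kd * H^x = 0.97 * 15^0.82 = 0.97 * 9.212868

8.9365 L/h


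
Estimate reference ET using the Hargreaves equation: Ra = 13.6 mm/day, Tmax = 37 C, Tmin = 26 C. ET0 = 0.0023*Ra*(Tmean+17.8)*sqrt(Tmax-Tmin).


Tmean = (Tmax + Tmin)/2 = (37 + 26)/2 = 31.5
ET0 = 0.0023 * 13.6 * (31.5 + 17.8) * sqrt(37 - 26)
ET0 = 0.0023 * 13.6 * 49.3 * 3.316625

5.1146 mm/day


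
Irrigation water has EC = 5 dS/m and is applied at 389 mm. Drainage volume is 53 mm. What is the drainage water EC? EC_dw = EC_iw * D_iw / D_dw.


EC_dw = EC_iw * D_iw / D_dw
EC_dw = 5 * 389 / 53
EC_dw = 1945 / 53

36.6981 dS/m


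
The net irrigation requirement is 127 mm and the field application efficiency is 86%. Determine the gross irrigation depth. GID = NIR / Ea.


Ea = 86% = 0.86
GID = NIR / Ea = 127 / 0.86 = 147.6744 mm

147.6744 mm


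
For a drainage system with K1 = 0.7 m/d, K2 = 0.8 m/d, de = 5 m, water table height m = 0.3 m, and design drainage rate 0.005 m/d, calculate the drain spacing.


S^2 = 8*K2*de*m/q + 4*K1*m^2/q
S^2 = 8*0.8*5*0.3/0.005 + 4*0.7*0.3^2/0.005
S = sqrt(1970.4000)

44.3892 m


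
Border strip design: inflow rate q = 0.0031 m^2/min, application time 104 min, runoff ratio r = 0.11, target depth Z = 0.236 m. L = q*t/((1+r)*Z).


L = q*t/((1+r)*Z)
L = 0.0031*104/((1+0.11)*0.236)
L = 0.3224/0.26196

1.2307 m


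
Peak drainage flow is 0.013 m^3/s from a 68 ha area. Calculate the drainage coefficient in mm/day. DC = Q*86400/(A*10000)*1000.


DC = Q * 86400 / (A * 10000) * 1000
DC = 0.013 * 86400 / (68 * 10000) * 1000
DC = 1123200.0000 / 680000

1.6518 mm/day


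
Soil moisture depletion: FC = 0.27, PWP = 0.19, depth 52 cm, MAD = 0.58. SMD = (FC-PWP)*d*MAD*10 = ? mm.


SMD = (FC - PWP) * d * MAD * 10
SMD = (0.27 - 0.19) * 52 * 0.58 * 10
SMD = 0.0800 * 52 * 0.58 * 10

24.1280 mm


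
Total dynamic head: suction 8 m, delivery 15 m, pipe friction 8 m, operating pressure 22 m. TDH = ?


TDH = Hs + Hd + hf + Hp = 8 + 15 + 8 + 22 = 53

53 m


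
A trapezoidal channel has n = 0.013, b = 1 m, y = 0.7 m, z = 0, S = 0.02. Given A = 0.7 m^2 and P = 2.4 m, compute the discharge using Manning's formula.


R = A/P = 0.7/2.4 = 0.291667
Q = (1/0.013) * 0.7 * 0.291667^(2/3) * 0.02^0.5

3.3491 m^3/s


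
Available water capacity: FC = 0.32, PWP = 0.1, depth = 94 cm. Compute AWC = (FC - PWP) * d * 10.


AWC = (FC - PWP) * d * 10
AWC = (0.32 - 0.1) * 94 * 10
AWC = 0.2200 * 94 * 10

206.8000 mm


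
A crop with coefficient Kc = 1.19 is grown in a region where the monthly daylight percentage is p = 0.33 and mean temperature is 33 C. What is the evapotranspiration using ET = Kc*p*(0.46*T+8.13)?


ET = Kc * p * (0.46*T + 8.13)
ET = 1.19 * 0.33 * (0.46*33 + 8.13)
ET = 1.19 * 0.33 * 23.3100

9.1538 mm/day


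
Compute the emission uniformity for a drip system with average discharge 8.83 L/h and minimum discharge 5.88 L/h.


EU = (q_min/q_avg)*100 = (5.88/8.83)*100 = 66.5912%

66.5912 %


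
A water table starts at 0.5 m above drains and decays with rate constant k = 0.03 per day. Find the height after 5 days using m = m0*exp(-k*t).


m = m0 * exp(-k*t)
m = 0.5 * exp(-0.03 * 5)
m = 0.5 * exp(-0.1500)

0.4304 m


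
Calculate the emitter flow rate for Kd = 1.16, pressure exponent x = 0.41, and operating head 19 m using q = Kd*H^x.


q = Kd * H^x = 1.16 * 19^0.41 = 1.16 * 3.344175

3.8792 L/h


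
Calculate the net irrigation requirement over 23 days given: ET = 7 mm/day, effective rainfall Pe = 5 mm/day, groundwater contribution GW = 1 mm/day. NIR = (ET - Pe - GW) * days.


Daily deficit = ET - Pe - GW = 7 - 5 - 1 = 1 mm/day
NIR = 1 * 23 = 23 mm

23.0000 mm


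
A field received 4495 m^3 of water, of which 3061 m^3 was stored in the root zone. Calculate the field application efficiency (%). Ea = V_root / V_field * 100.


Ea = V_root / V_field * 100 = 3061 / 4495 * 100 = 68.0979%

68.0979 %


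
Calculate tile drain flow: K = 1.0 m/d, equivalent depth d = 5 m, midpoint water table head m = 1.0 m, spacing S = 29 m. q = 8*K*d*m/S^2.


q = 8*K*d*m/S^2
q = 8*1.0*5*1.0/29^2
q = 40.0000 / 841

0.0476 m/d


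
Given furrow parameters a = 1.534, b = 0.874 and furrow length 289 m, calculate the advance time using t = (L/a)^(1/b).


t = (L/a)^(1/b)
t = (289/1.534)^(1/0.874)
t = 188.396349^(1/0.874)

400.9200 min


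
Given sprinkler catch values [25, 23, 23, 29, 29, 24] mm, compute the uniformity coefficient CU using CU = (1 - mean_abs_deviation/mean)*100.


mean = 25.500000 mm
MAD = 2.333333 mm
CU = (1 - 2.333333/25.500000)*100

90.8497 %


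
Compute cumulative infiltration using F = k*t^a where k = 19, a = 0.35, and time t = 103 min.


F = k * t^a = 19 * 103^0.35
F = 19 * 5.063992

96.2158 mm


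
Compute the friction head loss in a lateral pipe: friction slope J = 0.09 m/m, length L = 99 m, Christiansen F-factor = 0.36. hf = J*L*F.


hf = J * L * F = 0.09 * 99 * 0.36 = 3.2076 m

3.2076 m


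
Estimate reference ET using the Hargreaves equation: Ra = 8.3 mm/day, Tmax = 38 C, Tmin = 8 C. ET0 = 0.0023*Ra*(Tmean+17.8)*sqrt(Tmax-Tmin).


Tmean = (Tmax + Tmin)/2 = (38 + 8)/2 = 23.0
ET0 = 0.0023 * 8.3 * (23.0 + 17.8) * sqrt(38 - 8)
ET0 = 0.0023 * 8.3 * 40.8 * 5.477226

4.2661 mm/day


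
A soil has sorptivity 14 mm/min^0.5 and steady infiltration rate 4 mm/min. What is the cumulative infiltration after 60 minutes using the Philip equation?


F = S*sqrt(t) + A*t
F = 14*sqrt(60) + 4*60
F = 14*7.745967 + 240

348.4435 mm


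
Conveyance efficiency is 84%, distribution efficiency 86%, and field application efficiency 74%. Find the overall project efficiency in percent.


Ec = 0.84, Eb = 0.86, Ea = 0.74
E = 0.84 * 0.86 * 0.74 * 100 = 53.4576%

53.4576 %


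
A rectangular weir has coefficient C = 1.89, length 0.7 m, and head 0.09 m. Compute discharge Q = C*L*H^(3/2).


Q = C * L * H^(3/2) = 1.89 * 0.7 * 0.09^1.5 = 1.89 * 0.7 * 0.027000

0.0357 m^3/s


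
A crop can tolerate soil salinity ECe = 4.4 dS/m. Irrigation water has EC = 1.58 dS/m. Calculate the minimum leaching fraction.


LR = ECiw / (5*ECe - ECiw)
LR = 1.58 / (5*4.4 - 1.58)
LR = 1.58 / 20.4200

0.0774


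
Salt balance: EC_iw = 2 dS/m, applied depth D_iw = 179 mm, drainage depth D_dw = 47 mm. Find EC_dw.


EC_dw = EC_iw * D_iw / D_dw
EC_dw = 2 * 179 / 47
EC_dw = 358 / 47

7.6170 dS/m


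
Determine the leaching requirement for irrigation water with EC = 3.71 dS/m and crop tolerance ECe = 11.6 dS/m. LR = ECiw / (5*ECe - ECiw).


LR = ECiw / (5*ECe - ECiw)
LR = 3.71 / (5*11.6 - 3.71)
LR = 3.71 / 54.2900

0.0683


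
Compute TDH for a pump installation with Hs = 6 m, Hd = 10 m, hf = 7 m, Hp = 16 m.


TDH = Hs + Hd + hf + Hp = 6 + 10 + 7 + 16 = 39

39 m


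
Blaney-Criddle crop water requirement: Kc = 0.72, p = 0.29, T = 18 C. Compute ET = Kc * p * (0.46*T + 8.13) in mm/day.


ET = Kc * p * (0.46*T + 8.13)
ET = 0.72 * 0.29 * (0.46*18 + 8.13)
ET = 0.72 * 0.29 * 16.4100

3.4264 mm/day


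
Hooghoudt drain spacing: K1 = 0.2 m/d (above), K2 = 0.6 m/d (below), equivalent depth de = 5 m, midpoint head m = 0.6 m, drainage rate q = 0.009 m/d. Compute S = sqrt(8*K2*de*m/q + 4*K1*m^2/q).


S^2 = 8*K2*de*m/q + 4*K1*m^2/q
S^2 = 8*0.6*5*0.6/0.009 + 4*0.2*0.6^2/0.009
S = sqrt(1632.0000)

40.3980 m


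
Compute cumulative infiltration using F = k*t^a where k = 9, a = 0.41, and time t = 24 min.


F = k * t^a = 9 * 24^0.41
F = 9 * 3.680329

33.1230 mm


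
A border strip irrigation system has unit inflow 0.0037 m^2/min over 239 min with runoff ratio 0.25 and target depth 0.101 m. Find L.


L = q*t/((1+r)*Z)
L = 0.0037*239/((1+0.25)*0.101)
L = 0.8843/0.12625

7.0044 m


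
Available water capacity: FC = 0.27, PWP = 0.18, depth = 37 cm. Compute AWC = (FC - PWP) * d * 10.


AWC = (FC - PWP) * d * 10
AWC = (0.27 - 0.18) * 37 * 10
AWC = 0.0900 * 37 * 10

33.3000 mm


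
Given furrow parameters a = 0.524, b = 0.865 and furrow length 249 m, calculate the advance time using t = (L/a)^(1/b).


t = (L/a)^(1/b)
t = (249/0.524)^(1/0.865)
t = 475.190840^(1/0.865)

1243.4982 min


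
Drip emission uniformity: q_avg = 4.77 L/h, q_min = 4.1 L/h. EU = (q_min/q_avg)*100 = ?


EU = (q_min/q_avg)*100 = (4.1/4.77)*100 = 85.9539%

85.9539 %


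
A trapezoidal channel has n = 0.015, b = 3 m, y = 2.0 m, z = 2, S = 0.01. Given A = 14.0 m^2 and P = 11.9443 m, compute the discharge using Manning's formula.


R = A/P = 14.0/11.9443 = 1.172107
Q = (1/0.015) * 14.0 * 1.172107^(2/3) * 0.01^0.5

103.7564 m^3/s


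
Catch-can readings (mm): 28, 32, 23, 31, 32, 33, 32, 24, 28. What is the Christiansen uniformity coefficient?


mean = 29.222222 mm
MAD = 3.086420 mm
CU = (1 - 3.086420/29.222222)*100

89.4381 %


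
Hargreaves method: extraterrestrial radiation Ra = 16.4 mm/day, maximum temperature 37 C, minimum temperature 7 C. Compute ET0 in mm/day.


Tmean = (Tmax + Tmin)/2 = (37 + 7)/2 = 22.0
ET0 = 0.0023 * 16.4 * (22.0 + 17.8) * sqrt(37 - 7)
ET0 = 0.0023 * 16.4 * 39.8 * 5.477226

8.2227 mm/day


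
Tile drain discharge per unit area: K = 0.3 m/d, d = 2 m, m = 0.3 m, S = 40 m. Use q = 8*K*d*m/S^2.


q = 8*K*d*m/S^2
q = 8*0.3*2*0.3/40^2
q = 1.4400 / 1600

9.0000e-04 m/d


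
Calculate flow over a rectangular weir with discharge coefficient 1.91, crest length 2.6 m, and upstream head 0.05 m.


Q = C * L * H^(3/2) = 1.91 * 2.6 * 0.05^1.5 = 1.91 * 2.6 * 0.011180

0.0555 m^3/s
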